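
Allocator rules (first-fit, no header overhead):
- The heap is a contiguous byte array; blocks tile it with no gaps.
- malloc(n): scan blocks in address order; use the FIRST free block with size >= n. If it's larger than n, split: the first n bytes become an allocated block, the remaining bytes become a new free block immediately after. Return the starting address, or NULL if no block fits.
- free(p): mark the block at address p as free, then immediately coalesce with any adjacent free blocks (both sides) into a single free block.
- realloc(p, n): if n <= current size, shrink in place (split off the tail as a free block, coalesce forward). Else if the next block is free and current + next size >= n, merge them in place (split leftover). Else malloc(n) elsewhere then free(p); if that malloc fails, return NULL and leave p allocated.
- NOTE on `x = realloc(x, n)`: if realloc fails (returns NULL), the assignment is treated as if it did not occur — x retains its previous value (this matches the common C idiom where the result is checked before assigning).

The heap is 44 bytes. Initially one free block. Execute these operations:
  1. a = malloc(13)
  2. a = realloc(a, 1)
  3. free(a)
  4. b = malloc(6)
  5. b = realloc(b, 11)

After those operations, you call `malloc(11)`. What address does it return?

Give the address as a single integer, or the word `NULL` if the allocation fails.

Op 1: a = malloc(13) -> a = 0; heap: [0-12 ALLOC][13-43 FREE]
Op 2: a = realloc(a, 1) -> a = 0; heap: [0-0 ALLOC][1-43 FREE]
Op 3: free(a) -> (freed a); heap: [0-43 FREE]
Op 4: b = malloc(6) -> b = 0; heap: [0-5 ALLOC][6-43 FREE]
Op 5: b = realloc(b, 11) -> b = 0; heap: [0-10 ALLOC][11-43 FREE]
malloc(11): first-fit scan over [0-10 ALLOC][11-43 FREE] -> 11

Answer: 11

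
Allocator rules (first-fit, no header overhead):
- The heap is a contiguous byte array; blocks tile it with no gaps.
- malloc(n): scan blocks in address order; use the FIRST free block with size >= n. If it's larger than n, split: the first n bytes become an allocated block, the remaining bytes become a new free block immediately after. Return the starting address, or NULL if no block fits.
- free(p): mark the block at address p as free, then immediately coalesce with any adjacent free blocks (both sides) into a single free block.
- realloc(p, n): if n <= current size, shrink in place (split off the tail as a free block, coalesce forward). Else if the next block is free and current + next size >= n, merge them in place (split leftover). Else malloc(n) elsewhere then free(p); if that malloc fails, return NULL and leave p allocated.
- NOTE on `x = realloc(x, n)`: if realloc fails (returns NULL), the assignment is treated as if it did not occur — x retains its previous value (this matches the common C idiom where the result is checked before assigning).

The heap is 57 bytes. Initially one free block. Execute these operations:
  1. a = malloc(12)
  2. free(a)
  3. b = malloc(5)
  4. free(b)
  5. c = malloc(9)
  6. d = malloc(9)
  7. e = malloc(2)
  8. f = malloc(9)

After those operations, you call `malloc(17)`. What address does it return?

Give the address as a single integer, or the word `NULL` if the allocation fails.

Answer: 29

Derivation:
Op 1: a = malloc(12) -> a = 0; heap: [0-11 ALLOC][12-56 FREE]
Op 2: free(a) -> (freed a); heap: [0-56 FREE]
Op 3: b = malloc(5) -> b = 0; heap: [0-4 ALLOC][5-56 FREE]
Op 4: free(b) -> (freed b); heap: [0-56 FREE]
Op 5: c = malloc(9) -> c = 0; heap: [0-8 ALLOC][9-56 FREE]
Op 6: d = malloc(9) -> d = 9; heap: [0-8 ALLOC][9-17 ALLOC][18-56 FREE]
Op 7: e = malloc(2) -> e = 18; heap: [0-8 ALLOC][9-17 ALLOC][18-19 ALLOC][20-56 FREE]
Op 8: f = malloc(9) -> f = 20; heap: [0-8 ALLOC][9-17 ALLOC][18-19 ALLOC][20-28 ALLOC][29-56 FREE]
malloc(17): first-fit scan over [0-8 ALLOC][9-17 ALLOC][18-19 ALLOC][20-28 ALLOC][29-56 FREE] -> 29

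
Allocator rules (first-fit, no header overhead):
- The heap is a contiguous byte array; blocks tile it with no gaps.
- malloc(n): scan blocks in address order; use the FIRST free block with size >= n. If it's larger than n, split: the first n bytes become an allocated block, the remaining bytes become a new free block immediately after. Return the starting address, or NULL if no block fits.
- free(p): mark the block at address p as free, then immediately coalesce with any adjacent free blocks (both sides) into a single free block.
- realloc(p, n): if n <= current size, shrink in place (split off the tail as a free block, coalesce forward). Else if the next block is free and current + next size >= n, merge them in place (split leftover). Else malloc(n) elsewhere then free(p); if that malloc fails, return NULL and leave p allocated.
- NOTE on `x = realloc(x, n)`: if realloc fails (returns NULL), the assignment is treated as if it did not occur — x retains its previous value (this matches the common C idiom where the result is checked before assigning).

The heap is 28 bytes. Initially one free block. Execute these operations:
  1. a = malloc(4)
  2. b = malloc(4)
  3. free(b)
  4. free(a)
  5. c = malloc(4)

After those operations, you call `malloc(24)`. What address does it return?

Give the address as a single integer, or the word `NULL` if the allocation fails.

Answer: 4

Derivation:
Op 1: a = malloc(4) -> a = 0; heap: [0-3 ALLOC][4-27 FREE]
Op 2: b = malloc(4) -> b = 4; heap: [0-3 ALLOC][4-7 ALLOC][8-27 FREE]
Op 3: free(b) -> (freed b); heap: [0-3 ALLOC][4-27 FREE]
Op 4: free(a) -> (freed a); heap: [0-27 FREE]
Op 5: c = malloc(4) -> c = 0; heap: [0-3 ALLOC][4-27 FREE]
malloc(24): first-fit scan over [0-3 ALLOC][4-27 FREE] -> 4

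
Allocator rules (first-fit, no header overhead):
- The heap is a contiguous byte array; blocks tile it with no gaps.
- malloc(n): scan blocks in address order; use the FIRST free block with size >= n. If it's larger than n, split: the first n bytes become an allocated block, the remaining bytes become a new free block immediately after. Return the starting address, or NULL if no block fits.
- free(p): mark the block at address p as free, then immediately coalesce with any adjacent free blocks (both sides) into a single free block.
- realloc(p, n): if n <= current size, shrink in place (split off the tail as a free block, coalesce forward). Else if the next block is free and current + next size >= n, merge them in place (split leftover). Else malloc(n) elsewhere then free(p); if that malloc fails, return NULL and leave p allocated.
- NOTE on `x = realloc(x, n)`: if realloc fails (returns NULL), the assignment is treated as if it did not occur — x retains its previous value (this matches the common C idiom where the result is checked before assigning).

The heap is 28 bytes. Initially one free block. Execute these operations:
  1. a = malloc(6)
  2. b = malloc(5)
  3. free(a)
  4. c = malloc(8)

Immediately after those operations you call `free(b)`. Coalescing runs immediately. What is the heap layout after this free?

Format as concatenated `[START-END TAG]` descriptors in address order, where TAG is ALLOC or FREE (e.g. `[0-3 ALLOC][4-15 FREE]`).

Answer: [0-10 FREE][11-18 ALLOC][19-27 FREE]

Derivation:
Op 1: a = malloc(6) -> a = 0; heap: [0-5 ALLOC][6-27 FREE]
Op 2: b = malloc(5) -> b = 6; heap: [0-5 ALLOC][6-10 ALLOC][11-27 FREE]
Op 3: free(a) -> (freed a); heap: [0-5 FREE][6-10 ALLOC][11-27 FREE]
Op 4: c = malloc(8) -> c = 11; heap: [0-5 FREE][6-10 ALLOC][11-18 ALLOC][19-27 FREE]
free(b): b = 6 -> block [6-10 ALLOC]; mark free, coalesce with adjacent free neighbors -> [0-10 FREE][11-18 ALLOC][19-27 FREE]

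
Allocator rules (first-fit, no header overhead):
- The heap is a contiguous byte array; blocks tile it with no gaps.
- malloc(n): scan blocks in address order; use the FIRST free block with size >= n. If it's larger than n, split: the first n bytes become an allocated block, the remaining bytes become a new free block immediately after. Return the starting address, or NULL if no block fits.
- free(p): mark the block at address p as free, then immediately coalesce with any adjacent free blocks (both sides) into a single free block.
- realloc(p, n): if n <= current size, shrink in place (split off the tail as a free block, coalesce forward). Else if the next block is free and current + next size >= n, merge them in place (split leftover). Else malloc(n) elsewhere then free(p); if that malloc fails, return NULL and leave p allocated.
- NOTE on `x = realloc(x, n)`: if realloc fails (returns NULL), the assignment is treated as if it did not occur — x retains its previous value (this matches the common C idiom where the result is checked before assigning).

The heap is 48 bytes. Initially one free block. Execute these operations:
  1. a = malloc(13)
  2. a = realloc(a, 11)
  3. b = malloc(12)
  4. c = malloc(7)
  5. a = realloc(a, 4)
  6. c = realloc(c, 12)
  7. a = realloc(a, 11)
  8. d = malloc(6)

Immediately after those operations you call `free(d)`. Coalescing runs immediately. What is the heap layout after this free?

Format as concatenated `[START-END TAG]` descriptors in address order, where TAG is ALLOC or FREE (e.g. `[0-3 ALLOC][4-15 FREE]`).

Answer: [0-10 ALLOC][11-22 ALLOC][23-34 ALLOC][35-47 FREE]

Derivation:
Op 1: a = malloc(13) -> a = 0; heap: [0-12 ALLOC][13-47 FREE]
Op 2: a = realloc(a, 11) -> a = 0; heap: [0-10 ALLOC][11-47 FREE]
Op 3: b = malloc(12) -> b = 11; heap: [0-10 ALLOC][11-22 ALLOC][23-47 FREE]
Op 4: c = malloc(7) -> c = 23; heap: [0-10 ALLOC][11-22 ALLOC][23-29 ALLOC][30-47 FREE]
Op 5: a = realloc(a, 4) -> a = 0; heap: [0-3 ALLOC][4-10 FREE][11-22 ALLOC][23-29 ALLOC][30-47 FREE]
Op 6: c = realloc(c, 12) -> c = 23; heap: [0-3 ALLOC][4-10 FREE][11-22 ALLOC][23-34 ALLOC][35-47 FREE]
Op 7: a = realloc(a, 11) -> a = 0; heap: [0-10 ALLOC][11-22 ALLOC][23-34 ALLOC][35-47 FREE]
Op 8: d = malloc(6) -> d = 35; heap: [0-10 ALLOC][11-22 ALLOC][23-34 ALLOC][35-40 ALLOC][41-47 FREE]
free(d): d = 35 -> block [35-40 ALLOC]; mark free, coalesce with adjacent free neighbors -> [0-10 ALLOC][11-22 ALLOC][23-34 ALLOC][35-47 FREE]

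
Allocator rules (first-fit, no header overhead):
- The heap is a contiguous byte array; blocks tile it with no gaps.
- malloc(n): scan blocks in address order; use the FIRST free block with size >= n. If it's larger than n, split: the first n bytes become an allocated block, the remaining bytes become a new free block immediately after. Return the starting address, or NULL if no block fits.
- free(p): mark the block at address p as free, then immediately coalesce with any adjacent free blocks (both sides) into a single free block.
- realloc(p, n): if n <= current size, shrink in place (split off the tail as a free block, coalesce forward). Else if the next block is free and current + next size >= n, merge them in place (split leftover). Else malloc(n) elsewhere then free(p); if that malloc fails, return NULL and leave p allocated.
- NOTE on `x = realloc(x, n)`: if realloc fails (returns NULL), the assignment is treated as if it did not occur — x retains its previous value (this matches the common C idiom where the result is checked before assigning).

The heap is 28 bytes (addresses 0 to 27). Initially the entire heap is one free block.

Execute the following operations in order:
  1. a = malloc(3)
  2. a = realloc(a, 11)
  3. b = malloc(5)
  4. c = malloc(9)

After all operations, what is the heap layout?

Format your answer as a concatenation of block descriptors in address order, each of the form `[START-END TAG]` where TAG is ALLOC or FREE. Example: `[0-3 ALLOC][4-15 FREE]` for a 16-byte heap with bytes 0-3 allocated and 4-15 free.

Op 1: a = malloc(3) -> a = 0; heap: [0-2 ALLOC][3-27 FREE]
Op 2: a = realloc(a, 11) -> a = 0; heap: [0-10 ALLOC][11-27 FREE]
Op 3: b = malloc(5) -> b = 11; heap: [0-10 ALLOC][11-15 ALLOC][16-27 FREE]
Op 4: c = malloc(9) -> c = 16; heap: [0-10 ALLOC][11-15 ALLOC][16-24 ALLOC][25-27 FREE]

Answer: [0-10 ALLOC][11-15 ALLOC][16-24 ALLOC][25-27 FREE]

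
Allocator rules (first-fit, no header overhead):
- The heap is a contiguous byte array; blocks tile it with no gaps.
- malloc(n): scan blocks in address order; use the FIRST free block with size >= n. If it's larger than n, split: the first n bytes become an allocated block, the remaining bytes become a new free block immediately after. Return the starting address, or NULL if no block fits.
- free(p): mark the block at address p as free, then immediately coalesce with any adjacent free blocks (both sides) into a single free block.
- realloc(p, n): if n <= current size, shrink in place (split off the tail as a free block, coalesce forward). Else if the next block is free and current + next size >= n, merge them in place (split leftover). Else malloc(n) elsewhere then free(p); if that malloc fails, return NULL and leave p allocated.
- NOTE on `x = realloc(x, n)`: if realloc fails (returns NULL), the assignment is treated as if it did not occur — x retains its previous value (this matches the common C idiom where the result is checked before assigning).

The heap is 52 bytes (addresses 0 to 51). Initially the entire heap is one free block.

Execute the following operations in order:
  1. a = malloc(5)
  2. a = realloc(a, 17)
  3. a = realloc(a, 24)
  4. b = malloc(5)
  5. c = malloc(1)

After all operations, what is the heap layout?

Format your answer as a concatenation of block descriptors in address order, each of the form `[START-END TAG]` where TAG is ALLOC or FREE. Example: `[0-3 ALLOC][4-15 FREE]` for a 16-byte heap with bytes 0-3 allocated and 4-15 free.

Op 1: a = malloc(5) -> a = 0; heap: [0-4 ALLOC][5-51 FREE]
Op 2: a = realloc(a, 17) -> a = 0; heap: [0-16 ALLOC][17-51 FREE]
Op 3: a = realloc(a, 24) -> a = 0; heap: [0-23 ALLOC][24-51 FREE]
Op 4: b = malloc(5) -> b = 24; heap: [0-23 ALLOC][24-28 ALLOC][29-51 FREE]
Op 5: c = malloc(1) -> c = 29; heap: [0-23 ALLOC][24-28 ALLOC][29-29 ALLOC][30-51 FREE]

Answer: [0-23 ALLOC][24-28 ALLOC][29-29 ALLOC][30-51 FREE]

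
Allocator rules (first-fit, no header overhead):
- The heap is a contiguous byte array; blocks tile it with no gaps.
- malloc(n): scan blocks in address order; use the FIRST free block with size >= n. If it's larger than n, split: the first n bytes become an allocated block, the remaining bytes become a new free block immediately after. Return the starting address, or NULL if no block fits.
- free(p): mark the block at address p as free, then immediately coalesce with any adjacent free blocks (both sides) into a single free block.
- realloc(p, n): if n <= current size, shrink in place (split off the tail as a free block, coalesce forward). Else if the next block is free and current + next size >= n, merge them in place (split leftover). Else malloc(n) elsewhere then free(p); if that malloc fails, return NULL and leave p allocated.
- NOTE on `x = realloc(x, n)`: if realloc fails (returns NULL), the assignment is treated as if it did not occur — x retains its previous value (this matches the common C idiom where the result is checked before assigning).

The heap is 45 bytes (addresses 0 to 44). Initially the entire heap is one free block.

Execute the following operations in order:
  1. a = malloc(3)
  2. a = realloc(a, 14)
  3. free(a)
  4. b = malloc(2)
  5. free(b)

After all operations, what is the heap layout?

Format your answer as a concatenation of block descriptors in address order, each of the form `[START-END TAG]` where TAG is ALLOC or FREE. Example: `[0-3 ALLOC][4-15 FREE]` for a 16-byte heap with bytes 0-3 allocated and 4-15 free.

Op 1: a = malloc(3) -> a = 0; heap: [0-2 ALLOC][3-44 FREE]
Op 2: a = realloc(a, 14) -> a = 0; heap: [0-13 ALLOC][14-44 FREE]
Op 3: free(a) -> (freed a); heap: [0-44 FREE]
Op 4: b = malloc(2) -> b = 0; heap: [0-1 ALLOC][2-44 FREE]
Op 5: free(b) -> (freed b); heap: [0-44 FREE]

Answer: [0-44 FREE]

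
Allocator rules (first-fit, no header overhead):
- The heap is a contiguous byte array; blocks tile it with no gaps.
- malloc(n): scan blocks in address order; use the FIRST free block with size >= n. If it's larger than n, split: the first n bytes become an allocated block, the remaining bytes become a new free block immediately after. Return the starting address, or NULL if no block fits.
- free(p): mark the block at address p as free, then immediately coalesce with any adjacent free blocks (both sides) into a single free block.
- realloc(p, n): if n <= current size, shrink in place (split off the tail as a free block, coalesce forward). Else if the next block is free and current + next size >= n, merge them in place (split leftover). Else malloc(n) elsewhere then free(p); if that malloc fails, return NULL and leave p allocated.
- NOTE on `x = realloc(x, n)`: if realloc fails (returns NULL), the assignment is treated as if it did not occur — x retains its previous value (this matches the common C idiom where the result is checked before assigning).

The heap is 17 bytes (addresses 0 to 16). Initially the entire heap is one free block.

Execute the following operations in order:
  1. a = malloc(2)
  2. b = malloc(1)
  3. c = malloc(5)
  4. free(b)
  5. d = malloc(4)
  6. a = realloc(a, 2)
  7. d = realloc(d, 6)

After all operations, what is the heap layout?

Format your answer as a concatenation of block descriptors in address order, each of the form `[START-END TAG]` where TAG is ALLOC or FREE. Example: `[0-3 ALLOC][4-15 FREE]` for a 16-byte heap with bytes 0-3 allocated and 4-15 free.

Answer: [0-1 ALLOC][2-2 FREE][3-7 ALLOC][8-13 ALLOC][14-16 FREE]

Derivation:
Op 1: a = malloc(2) -> a = 0; heap: [0-1 ALLOC][2-16 FREE]
Op 2: b = malloc(1) -> b = 2; heap: [0-1 ALLOC][2-2 ALLOC][3-16 FREE]
Op 3: c = malloc(5) -> c = 3; heap: [0-1 ALLOC][2-2 ALLOC][3-7 ALLOC][8-16 FREE]
Op 4: free(b) -> (freed b); heap: [0-1 ALLOC][2-2 FREE][3-7 ALLOC][8-16 FREE]
Op 5: d = malloc(4) -> d = 8; heap: [0-1 ALLOC][2-2 FREE][3-7 ALLOC][8-11 ALLOC][12-16 FREE]
Op 6: a = realloc(a, 2) -> a = 0; heap: [0-1 ALLOC][2-2 FREE][3-7 ALLOC][8-11 ALLOC][12-16 FREE]
Op 7: d = realloc(d, 6) -> d = 8; heap: [0-1 ALLOC][2-2 FREE][3-7 ALLOC][8-13 ALLOC][14-16 FREE]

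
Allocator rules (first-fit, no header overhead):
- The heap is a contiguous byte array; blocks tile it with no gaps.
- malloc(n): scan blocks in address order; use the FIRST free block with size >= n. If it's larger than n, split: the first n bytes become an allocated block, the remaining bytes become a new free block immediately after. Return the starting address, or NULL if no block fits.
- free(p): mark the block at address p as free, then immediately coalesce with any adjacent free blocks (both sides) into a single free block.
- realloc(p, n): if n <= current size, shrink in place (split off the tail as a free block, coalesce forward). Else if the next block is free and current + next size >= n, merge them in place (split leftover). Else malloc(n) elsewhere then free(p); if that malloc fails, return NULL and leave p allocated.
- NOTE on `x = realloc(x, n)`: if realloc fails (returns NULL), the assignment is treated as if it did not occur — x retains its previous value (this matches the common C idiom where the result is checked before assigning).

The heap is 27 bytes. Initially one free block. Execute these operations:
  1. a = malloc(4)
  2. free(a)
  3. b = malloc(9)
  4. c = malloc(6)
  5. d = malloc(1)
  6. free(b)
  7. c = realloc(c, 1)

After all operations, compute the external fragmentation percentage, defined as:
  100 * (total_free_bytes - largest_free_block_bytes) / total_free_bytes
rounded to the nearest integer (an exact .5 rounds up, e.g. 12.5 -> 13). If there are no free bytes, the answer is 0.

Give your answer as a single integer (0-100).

Answer: 56

Derivation:
Op 1: a = malloc(4) -> a = 0; heap: [0-3 ALLOC][4-26 FREE]
Op 2: free(a) -> (freed a); heap: [0-26 FREE]
Op 3: b = malloc(9) -> b = 0; heap: [0-8 ALLOC][9-26 FREE]
Op 4: c = malloc(6) -> c = 9; heap: [0-8 ALLOC][9-14 ALLOC][15-26 FREE]
Op 5: d = malloc(1) -> d = 15; heap: [0-8 ALLOC][9-14 ALLOC][15-15 ALLOC][16-26 FREE]
Op 6: free(b) -> (freed b); heap: [0-8 FREE][9-14 ALLOC][15-15 ALLOC][16-26 FREE]
Op 7: c = realloc(c, 1) -> c = 9; heap: [0-8 FREE][9-9 ALLOC][10-14 FREE][15-15 ALLOC][16-26 FREE]
Free blocks: [9 5 11] total_free=25 largest=11 -> 100*(25-11)/25 = 1400/25 = 56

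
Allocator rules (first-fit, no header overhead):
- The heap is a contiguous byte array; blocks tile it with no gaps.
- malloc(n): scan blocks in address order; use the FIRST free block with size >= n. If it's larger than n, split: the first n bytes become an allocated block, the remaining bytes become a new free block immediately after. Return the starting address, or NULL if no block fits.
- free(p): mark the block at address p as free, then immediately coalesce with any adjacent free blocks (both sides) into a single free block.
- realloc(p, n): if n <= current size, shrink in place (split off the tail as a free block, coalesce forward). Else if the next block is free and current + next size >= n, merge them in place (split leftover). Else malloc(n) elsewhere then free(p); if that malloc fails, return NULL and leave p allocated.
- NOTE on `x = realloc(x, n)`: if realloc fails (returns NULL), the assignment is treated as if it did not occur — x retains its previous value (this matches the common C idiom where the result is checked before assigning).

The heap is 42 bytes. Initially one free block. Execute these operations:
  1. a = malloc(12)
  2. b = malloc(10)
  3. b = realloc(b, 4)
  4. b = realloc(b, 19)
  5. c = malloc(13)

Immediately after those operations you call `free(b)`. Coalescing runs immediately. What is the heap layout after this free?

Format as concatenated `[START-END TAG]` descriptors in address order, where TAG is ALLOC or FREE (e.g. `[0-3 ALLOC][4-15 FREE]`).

Op 1: a = malloc(12) -> a = 0; heap: [0-11 ALLOC][12-41 FREE]
Op 2: b = malloc(10) -> b = 12; heap: [0-11 ALLOC][12-21 ALLOC][22-41 FREE]
Op 3: b = realloc(b, 4) -> b = 12; heap: [0-11 ALLOC][12-15 ALLOC][16-41 FREE]
Op 4: b = realloc(b, 19) -> b = 12; heap: [0-11 ALLOC][12-30 ALLOC][31-41 FREE]
Op 5: c = malloc(13) -> c = NULL; heap: [0-11 ALLOC][12-30 ALLOC][31-41 FREE]
free(b): b = 12 -> block [12-30 ALLOC]; mark free, coalesce with adjacent free neighbors -> [0-11 ALLOC][12-41 FREE]

Answer: [0-11 ALLOC][12-41 FREE]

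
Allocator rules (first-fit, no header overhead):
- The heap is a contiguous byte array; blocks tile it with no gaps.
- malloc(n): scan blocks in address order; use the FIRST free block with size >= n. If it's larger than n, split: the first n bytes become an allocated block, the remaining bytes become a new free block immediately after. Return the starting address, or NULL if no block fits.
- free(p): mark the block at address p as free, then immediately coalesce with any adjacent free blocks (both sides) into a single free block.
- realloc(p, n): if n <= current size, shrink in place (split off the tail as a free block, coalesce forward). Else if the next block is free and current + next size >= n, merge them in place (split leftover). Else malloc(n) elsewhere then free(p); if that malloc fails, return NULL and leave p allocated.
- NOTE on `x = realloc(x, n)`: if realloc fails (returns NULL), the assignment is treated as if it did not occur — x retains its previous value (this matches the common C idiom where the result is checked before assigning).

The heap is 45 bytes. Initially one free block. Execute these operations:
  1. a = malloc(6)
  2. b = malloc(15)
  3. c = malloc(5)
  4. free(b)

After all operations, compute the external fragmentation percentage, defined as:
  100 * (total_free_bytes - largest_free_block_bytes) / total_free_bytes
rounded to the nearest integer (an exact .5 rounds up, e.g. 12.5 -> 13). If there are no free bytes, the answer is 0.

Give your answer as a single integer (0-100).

Op 1: a = malloc(6) -> a = 0; heap: [0-5 ALLOC][6-44 FREE]
Op 2: b = malloc(15) -> b = 6; heap: [0-5 ALLOC][6-20 ALLOC][21-44 FREE]
Op 3: c = malloc(5) -> c = 21; heap: [0-5 ALLOC][6-20 ALLOC][21-25 ALLOC][26-44 FREE]
Op 4: free(b) -> (freed b); heap: [0-5 ALLOC][6-20 FREE][21-25 ALLOC][26-44 FREE]
Free blocks: [15 19] total_free=34 largest=19 -> 100*(34-19)/34 = 1500/34 ≈ 44.118 -> rounds to 44

Answer: 44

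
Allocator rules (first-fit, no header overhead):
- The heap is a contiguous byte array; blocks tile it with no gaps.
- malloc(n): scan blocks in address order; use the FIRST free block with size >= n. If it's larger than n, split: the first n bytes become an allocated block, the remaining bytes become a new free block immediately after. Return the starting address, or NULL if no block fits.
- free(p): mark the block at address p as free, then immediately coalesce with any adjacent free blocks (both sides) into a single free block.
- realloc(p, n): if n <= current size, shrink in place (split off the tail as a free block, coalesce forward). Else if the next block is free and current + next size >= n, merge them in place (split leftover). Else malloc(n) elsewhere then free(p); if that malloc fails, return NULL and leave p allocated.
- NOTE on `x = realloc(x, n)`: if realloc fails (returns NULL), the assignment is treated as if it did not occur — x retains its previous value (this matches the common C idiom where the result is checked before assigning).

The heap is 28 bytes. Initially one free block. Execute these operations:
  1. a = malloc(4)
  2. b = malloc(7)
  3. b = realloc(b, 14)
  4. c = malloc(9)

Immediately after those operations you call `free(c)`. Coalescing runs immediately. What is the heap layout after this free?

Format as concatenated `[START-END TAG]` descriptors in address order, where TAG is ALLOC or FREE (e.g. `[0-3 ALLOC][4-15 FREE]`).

Answer: [0-3 ALLOC][4-17 ALLOC][18-27 FREE]

Derivation:
Op 1: a = malloc(4) -> a = 0; heap: [0-3 ALLOC][4-27 FREE]
Op 2: b = malloc(7) -> b = 4; heap: [0-3 ALLOC][4-10 ALLOC][11-27 FREE]
Op 3: b = realloc(b, 14) -> b = 4; heap: [0-3 ALLOC][4-17 ALLOC][18-27 FREE]
Op 4: c = malloc(9) -> c = 18; heap: [0-3 ALLOC][4-17 ALLOC][18-26 ALLOC][27-27 FREE]
free(c): c = 18 -> block [18-26 ALLOC]; mark free, coalesce with adjacent free neighbors -> [0-3 ALLOC][4-17 ALLOC][18-27 FREE]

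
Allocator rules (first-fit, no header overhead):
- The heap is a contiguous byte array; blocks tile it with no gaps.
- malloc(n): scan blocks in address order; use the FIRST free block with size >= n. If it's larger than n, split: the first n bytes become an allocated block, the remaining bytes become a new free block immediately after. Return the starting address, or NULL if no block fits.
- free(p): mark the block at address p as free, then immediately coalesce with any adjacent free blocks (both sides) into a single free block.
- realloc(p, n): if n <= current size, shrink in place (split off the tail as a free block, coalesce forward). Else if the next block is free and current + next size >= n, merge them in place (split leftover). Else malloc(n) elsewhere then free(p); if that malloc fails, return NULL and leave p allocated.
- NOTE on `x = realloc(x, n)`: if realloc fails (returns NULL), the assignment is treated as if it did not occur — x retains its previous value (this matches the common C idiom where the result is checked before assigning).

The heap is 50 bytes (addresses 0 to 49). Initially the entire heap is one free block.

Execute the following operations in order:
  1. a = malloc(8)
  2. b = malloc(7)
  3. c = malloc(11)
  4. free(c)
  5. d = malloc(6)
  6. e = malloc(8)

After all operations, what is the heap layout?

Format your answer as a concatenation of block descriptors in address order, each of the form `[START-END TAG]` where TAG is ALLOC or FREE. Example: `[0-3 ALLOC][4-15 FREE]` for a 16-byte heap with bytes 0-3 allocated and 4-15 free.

Op 1: a = malloc(8) -> a = 0; heap: [0-7 ALLOC][8-49 FREE]
Op 2: b = malloc(7) -> b = 8; heap: [0-7 ALLOC][8-14 ALLOC][15-49 FREE]
Op 3: c = malloc(11) -> c = 15; heap: [0-7 ALLOC][8-14 ALLOC][15-25 ALLOC][26-49 FREE]
Op 4: free(c) -> (freed c); heap: [0-7 ALLOC][8-14 ALLOC][15-49 FREE]
Op 5: d = malloc(6) -> d = 15; heap: [0-7 ALLOC][8-14 ALLOC][15-20 ALLOC][21-49 FREE]
Op 6: e = malloc(8) -> e = 21; heap: [0-7 ALLOC][8-14 ALLOC][15-20 ALLOC][21-28 ALLOC][29-49 FREE]

Answer: [0-7 ALLOC][8-14 ALLOC][15-20 ALLOC][21-28 ALLOC][29-49 FREE]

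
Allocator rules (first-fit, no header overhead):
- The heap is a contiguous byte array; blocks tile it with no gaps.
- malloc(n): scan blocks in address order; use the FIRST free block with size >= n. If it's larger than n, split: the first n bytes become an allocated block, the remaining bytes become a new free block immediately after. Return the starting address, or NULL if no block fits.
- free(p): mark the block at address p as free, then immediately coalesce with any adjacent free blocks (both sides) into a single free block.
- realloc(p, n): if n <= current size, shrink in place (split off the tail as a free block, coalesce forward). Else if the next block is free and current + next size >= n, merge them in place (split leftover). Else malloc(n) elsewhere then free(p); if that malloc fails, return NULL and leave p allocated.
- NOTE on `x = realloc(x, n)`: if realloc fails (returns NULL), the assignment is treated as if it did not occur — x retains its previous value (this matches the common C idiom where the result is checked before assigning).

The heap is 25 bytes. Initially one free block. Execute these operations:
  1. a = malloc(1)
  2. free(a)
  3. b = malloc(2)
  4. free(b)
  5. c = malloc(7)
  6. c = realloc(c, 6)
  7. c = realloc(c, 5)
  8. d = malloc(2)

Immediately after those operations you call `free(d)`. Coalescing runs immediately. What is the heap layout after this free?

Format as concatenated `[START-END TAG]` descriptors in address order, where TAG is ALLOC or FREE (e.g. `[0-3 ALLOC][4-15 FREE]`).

Answer: [0-4 ALLOC][5-24 FREE]

Derivation:
Op 1: a = malloc(1) -> a = 0; heap: [0-0 ALLOC][1-24 FREE]
Op 2: free(a) -> (freed a); heap: [0-24 FREE]
Op 3: b = malloc(2) -> b = 0; heap: [0-1 ALLOC][2-24 FREE]
Op 4: free(b) -> (freed b); heap: [0-24 FREE]
Op 5: c = malloc(7) -> c = 0; heap: [0-6 ALLOC][7-24 FREE]
Op 6: c = realloc(c, 6) -> c = 0; heap: [0-5 ALLOC][6-24 FREE]
Op 7: c = realloc(c, 5) -> c = 0; heap: [0-4 ALLOC][5-24 FREE]
Op 8: d = malloc(2) -> d = 5; heap: [0-4 ALLOC][5-6 ALLOC][7-24 FREE]
free(d): d = 5 -> block [5-6 ALLOC]; mark free, coalesce with adjacent free neighbors -> [0-4 ALLOC][5-24 FREE]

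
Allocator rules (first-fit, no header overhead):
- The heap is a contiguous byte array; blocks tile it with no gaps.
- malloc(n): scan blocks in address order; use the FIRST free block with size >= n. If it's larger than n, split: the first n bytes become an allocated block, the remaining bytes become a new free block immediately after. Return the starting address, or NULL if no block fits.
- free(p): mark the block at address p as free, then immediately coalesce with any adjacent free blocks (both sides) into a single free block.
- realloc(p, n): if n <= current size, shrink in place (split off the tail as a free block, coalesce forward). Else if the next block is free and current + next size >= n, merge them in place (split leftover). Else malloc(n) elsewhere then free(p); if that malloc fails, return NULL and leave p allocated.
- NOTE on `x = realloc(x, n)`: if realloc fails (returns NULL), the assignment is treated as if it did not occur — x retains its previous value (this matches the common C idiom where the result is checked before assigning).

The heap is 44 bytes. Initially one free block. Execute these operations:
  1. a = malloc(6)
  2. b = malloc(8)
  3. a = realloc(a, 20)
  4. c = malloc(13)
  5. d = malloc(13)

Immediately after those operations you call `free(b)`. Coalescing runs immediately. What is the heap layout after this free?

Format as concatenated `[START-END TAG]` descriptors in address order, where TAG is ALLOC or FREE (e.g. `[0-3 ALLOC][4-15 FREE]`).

Answer: [0-13 FREE][14-33 ALLOC][34-43 FREE]

Derivation:
Op 1: a = malloc(6) -> a = 0; heap: [0-5 ALLOC][6-43 FREE]
Op 2: b = malloc(8) -> b = 6; heap: [0-5 ALLOC][6-13 ALLOC][14-43 FREE]
Op 3: a = realloc(a, 20) -> a = 14; heap: [0-5 FREE][6-13 ALLOC][14-33 ALLOC][34-43 FREE]
Op 4: c = malloc(13) -> c = NULL; heap: [0-5 FREE][6-13 ALLOC][14-33 ALLOC][34-43 FREE]
Op 5: d = malloc(13) -> d = NULL; heap: [0-5 FREE][6-13 ALLOC][14-33 ALLOC][34-43 FREE]
free(b): b = 6 -> block [6-13 ALLOC]; mark free, coalesce with adjacent free neighbors -> [0-13 FREE][14-33 ALLOC][34-43 FREE]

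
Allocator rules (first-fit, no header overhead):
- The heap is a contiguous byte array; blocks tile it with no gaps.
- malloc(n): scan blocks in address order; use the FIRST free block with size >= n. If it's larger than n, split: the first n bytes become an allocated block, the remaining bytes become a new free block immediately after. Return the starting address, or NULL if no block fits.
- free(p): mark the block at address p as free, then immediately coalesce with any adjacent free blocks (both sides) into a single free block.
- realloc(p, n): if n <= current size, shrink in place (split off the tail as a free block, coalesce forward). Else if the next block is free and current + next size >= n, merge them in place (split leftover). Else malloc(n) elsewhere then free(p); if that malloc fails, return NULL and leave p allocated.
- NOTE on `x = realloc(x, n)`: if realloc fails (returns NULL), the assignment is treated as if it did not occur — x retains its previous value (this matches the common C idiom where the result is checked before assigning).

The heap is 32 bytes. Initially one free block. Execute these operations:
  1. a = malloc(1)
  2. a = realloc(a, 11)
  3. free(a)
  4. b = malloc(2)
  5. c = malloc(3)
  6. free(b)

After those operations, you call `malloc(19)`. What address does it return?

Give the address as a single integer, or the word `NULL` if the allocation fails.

Op 1: a = malloc(1) -> a = 0; heap: [0-0 ALLOC][1-31 FREE]
Op 2: a = realloc(a, 11) -> a = 0; heap: [0-10 ALLOC][11-31 FREE]
Op 3: free(a) -> (freed a); heap: [0-31 FREE]
Op 4: b = malloc(2) -> b = 0; heap: [0-1 ALLOC][2-31 FREE]
Op 5: c = malloc(3) -> c = 2; heap: [0-1 ALLOC][2-4 ALLOC][5-31 FREE]
Op 6: free(b) -> (freed b); heap: [0-1 FREE][2-4 ALLOC][5-31 FREE]
malloc(19): first-fit scan over [0-1 FREE][2-4 ALLOC][5-31 FREE] -> 5

Answer: 5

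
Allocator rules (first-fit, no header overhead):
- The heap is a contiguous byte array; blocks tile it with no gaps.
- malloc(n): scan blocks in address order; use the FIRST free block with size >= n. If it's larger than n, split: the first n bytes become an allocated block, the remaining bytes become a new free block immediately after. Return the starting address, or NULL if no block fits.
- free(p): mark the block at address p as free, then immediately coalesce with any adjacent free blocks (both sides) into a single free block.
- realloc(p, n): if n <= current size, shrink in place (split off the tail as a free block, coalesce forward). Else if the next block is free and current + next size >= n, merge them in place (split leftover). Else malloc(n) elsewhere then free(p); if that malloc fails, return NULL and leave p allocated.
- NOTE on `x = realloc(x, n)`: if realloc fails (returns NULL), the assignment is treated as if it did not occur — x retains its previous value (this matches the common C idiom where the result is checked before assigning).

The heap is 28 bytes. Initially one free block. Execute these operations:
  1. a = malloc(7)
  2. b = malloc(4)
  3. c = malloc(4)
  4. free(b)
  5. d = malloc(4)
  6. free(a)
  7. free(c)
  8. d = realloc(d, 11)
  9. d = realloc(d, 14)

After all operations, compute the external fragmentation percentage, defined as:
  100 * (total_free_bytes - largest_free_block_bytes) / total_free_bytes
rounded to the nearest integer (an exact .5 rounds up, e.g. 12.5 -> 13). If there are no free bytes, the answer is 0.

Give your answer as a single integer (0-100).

Op 1: a = malloc(7) -> a = 0; heap: [0-6 ALLOC][7-27 FREE]
Op 2: b = malloc(4) -> b = 7; heap: [0-6 ALLOC][7-10 ALLOC][11-27 FREE]
Op 3: c = malloc(4) -> c = 11; heap: [0-6 ALLOC][7-10 ALLOC][11-14 ALLOC][15-27 FREE]
Op 4: free(b) -> (freed b); heap: [0-6 ALLOC][7-10 FREE][11-14 ALLOC][15-27 FREE]
Op 5: d = malloc(4) -> d = 7; heap: [0-6 ALLOC][7-10 ALLOC][11-14 ALLOC][15-27 FREE]
Op 6: free(a) -> (freed a); heap: [0-6 FREE][7-10 ALLOC][11-14 ALLOC][15-27 FREE]
Op 7: free(c) -> (freed c); heap: [0-6 FREE][7-10 ALLOC][11-27 FREE]
Op 8: d = realloc(d, 11) -> d = 7; heap: [0-6 FREE][7-17 ALLOC][18-27 FREE]
Op 9: d = realloc(d, 14) -> d = 7; heap: [0-6 FREE][7-20 ALLOC][21-27 FREE]
Free blocks: [7 7] total_free=14 largest=7 -> 100*(14-7)/14 = 700/14 = 50

Answer: 50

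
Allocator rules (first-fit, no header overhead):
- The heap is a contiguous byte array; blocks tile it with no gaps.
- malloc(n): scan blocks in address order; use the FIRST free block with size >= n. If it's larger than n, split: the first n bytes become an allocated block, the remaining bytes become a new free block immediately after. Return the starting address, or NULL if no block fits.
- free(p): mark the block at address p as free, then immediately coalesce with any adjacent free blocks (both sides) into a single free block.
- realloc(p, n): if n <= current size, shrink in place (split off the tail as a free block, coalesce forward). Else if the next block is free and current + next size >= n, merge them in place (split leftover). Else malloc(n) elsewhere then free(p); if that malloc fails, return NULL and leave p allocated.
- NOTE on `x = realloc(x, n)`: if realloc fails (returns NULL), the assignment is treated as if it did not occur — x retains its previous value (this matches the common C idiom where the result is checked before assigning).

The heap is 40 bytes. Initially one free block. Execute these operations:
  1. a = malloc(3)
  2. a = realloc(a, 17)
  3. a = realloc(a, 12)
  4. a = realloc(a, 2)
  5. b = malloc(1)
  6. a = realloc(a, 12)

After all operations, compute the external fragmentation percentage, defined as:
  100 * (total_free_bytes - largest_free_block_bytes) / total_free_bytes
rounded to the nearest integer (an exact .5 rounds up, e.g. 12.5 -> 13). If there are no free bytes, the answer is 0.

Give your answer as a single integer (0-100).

Op 1: a = malloc(3) -> a = 0; heap: [0-2 ALLOC][3-39 FREE]
Op 2: a = realloc(a, 17) -> a = 0; heap: [0-16 ALLOC][17-39 FREE]
Op 3: a = realloc(a, 12) -> a = 0; heap: [0-11 ALLOC][12-39 FREE]
Op 4: a = realloc(a, 2) -> a = 0; heap: [0-1 ALLOC][2-39 FREE]
Op 5: b = malloc(1) -> b = 2; heap: [0-1 ALLOC][2-2 ALLOC][3-39 FREE]
Op 6: a = realloc(a, 12) -> a = 3; heap: [0-1 FREE][2-2 ALLOC][3-14 ALLOC][15-39 FREE]
Free blocks: [2 25] total_free=27 largest=25 -> 100*(27-25)/27 = 200/27 ≈ 7.407 -> rounds to 7

Answer: 7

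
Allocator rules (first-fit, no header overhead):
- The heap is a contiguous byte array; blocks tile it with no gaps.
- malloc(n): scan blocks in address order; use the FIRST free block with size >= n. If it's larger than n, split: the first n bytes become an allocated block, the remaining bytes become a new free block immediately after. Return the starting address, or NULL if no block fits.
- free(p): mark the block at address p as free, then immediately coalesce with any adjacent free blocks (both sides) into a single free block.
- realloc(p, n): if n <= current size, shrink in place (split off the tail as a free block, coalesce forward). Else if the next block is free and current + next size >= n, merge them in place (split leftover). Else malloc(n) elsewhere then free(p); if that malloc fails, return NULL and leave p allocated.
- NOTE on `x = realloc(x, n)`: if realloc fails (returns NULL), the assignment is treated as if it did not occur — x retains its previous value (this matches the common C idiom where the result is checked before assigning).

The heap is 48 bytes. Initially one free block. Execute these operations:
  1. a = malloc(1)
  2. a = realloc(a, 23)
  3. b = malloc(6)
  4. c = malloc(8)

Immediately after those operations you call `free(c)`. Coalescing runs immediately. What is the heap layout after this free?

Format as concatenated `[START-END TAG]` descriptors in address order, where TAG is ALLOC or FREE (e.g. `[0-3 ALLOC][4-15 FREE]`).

Answer: [0-22 ALLOC][23-28 ALLOC][29-47 FREE]

Derivation:
Op 1: a = malloc(1) -> a = 0; heap: [0-0 ALLOC][1-47 FREE]
Op 2: a = realloc(a, 23) -> a = 0; heap: [0-22 ALLOC][23-47 FREE]
Op 3: b = malloc(6) -> b = 23; heap: [0-22 ALLOC][23-28 ALLOC][29-47 FREE]
Op 4: c = malloc(8) -> c = 29; heap: [0-22 ALLOC][23-28 ALLOC][29-36 ALLOC][37-47 FREE]
free(c): c = 29 -> block [29-36 ALLOC]; mark free, coalesce with adjacent free neighbors -> [0-22 ALLOC][23-28 ALLOC][29-47 FREE]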